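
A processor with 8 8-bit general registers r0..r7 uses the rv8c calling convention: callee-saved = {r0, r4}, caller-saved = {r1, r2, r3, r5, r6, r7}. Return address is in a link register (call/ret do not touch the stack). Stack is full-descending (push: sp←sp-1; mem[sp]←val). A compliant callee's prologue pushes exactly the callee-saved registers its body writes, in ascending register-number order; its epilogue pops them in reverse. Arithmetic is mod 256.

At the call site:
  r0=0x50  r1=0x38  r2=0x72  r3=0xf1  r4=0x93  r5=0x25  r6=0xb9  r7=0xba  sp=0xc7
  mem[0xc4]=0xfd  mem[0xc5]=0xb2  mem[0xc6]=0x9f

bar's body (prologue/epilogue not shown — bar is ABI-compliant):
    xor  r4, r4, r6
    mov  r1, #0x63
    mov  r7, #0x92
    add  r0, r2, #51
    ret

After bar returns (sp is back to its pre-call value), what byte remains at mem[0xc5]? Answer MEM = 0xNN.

prologue: push r0 → mem[0xc6]=0x50, sp=0xc6
prologue: push r4 → mem[0xc5]=0x93, sp=0xc5
body[0] xor  r4, r4, r6 → r4=0x2a
body[1] mov  r1, #0x63 → r1=0x63
body[2] mov  r7, #0x92 → r7=0x92
body[3] add  r0, r2, #51 → r0=0xa5
epilogue: pop r4=0x93, sp=0xc6
epilogue: pop r0=0x50, sp=0xc7
prologue pushed ['r0', 'r4'] at ['0xc6', '0xc5']

MEM = 0x93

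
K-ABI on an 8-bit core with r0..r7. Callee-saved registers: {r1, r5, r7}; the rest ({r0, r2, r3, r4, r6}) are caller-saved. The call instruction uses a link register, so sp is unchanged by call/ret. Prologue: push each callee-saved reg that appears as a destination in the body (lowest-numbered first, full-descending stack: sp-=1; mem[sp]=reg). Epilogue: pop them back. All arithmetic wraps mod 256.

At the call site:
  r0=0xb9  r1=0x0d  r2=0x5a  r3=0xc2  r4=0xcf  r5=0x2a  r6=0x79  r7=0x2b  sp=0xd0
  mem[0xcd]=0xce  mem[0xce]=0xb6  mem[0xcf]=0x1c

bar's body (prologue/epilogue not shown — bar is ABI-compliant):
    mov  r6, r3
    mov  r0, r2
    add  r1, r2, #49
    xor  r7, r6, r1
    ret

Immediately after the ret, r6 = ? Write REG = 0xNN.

REG = 0xc2

prologue: push r1 -> mem[0xcf]=0x0d, sp=0xcf
prologue: push r7 -> mem[0xce]=0x2b, sp=0xce
body[0] mov  r6, r3 -> r6=0xc2
body[1] mov  r0, r2 -> r0=0x5a
body[2] add  r1, r2, #49 -> r1=0x8b
body[3] xor  r7, r6, r1 -> r7=0x49
epilogue: pop r7=0x2b, sp=0xcf
epilogue: pop r1=0x0d, sp=0xd0
r6 is caller-saved -> body value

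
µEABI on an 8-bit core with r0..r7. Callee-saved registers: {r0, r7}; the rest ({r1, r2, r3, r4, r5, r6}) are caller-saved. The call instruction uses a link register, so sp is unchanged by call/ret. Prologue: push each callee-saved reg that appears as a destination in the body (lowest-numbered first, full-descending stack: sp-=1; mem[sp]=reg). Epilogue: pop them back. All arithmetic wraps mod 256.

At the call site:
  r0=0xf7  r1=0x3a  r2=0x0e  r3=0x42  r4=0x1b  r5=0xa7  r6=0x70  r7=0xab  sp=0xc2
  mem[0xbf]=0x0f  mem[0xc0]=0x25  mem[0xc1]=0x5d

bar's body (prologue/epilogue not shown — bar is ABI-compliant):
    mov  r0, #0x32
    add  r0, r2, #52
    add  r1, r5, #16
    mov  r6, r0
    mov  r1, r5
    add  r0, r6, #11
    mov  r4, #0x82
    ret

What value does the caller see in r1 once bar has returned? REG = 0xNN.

REG = 0xa7

prologue: push r0 → mem[0xc1]=0xf7, sp=0xc1
body[0] mov  r0, #0x32 → r0=0x32
body[1] add  r0, r2, #52 → r0=0x42
body[2] add  r1, r5, #16 → r1=0xb7
body[3] mov  r6, r0 → r6=0x42
body[4] mov  r1, r5 → r1=0xa7
body[5] add  r0, r6, #11 → r0=0x4d
body[6] mov  r4, #0x82 → r4=0x82
epilogue: pop r0=0xf7, sp=0xc2
r1 is caller-saved → body value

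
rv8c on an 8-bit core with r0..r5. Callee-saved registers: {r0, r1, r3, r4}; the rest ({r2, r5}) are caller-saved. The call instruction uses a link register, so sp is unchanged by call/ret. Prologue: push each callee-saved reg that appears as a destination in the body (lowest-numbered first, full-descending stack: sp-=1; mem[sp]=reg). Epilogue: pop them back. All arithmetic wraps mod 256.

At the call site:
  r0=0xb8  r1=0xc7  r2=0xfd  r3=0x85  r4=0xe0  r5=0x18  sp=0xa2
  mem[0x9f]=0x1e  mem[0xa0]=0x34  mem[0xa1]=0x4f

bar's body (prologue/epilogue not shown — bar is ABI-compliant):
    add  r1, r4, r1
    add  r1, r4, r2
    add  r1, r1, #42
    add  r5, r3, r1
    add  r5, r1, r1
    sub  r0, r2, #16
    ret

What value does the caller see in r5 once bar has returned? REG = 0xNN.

REG = 0x0e

prologue: push r0 → mem[0xa1]=0xb8, sp=0xa1
prologue: push r1 → mem[0xa0]=0xc7, sp=0xa0
body[0] add  r1, r4, r1 → r1=0xa7
body[1] add  r1, r4, r2 → r1=0xdd
body[2] add  r1, r1, #42 → r1=0x07
body[3] add  r5, r3, r1 → r5=0x8c
body[4] add  r5, r1, r1 → r5=0x0e
body[5] sub  r0, r2, #16 → r0=0xed
epilogue: pop r1=0xc7, sp=0xa1
epilogue: pop r0=0xb8, sp=0xa2
r5 is caller-saved → body value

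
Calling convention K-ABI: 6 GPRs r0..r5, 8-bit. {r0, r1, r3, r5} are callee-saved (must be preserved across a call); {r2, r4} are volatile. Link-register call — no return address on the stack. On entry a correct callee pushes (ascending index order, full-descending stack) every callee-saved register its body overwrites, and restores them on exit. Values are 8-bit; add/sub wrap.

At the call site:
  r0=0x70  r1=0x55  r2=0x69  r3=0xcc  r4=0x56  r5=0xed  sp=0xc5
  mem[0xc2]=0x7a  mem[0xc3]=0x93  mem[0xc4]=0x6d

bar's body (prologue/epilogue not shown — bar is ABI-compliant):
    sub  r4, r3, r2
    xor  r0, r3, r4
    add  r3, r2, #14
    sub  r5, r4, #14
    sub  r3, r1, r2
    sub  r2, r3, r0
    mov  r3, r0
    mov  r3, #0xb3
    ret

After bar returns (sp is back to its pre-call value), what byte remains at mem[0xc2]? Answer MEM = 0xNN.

MEM = 0xed

prologue: push r0 -> mem[0xc4]=0x70, sp=0xc4
prologue: push r3 -> mem[0xc3]=0xcc, sp=0xc3
prologue: push r5 -> mem[0xc2]=0xed, sp=0xc2
body[0] sub  r4, r3, r2 -> r4=0x63
body[1] xor  r0, r3, r4 -> r0=0xaf
body[2] add  r3, r2, #14 -> r3=0x77
body[3] sub  r5, r4, #14 -> r5=0x55
body[4] sub  r3, r1, r2 -> r3=0xec
body[5] sub  r2, r3, r0 -> r2=0x3d
body[6] mov  r3, r0 -> r3=0xaf
body[7] mov  r3, #0xb3 -> r3=0xb3
epilogue: pop r5=0xed, sp=0xc3
epilogue: pop r3=0xcc, sp=0xc4
epilogue: pop r0=0x70, sp=0xc5
prologue pushed ['r0', 'r3', 'r5'] at ['0xc4', '0xc3', '0xc2']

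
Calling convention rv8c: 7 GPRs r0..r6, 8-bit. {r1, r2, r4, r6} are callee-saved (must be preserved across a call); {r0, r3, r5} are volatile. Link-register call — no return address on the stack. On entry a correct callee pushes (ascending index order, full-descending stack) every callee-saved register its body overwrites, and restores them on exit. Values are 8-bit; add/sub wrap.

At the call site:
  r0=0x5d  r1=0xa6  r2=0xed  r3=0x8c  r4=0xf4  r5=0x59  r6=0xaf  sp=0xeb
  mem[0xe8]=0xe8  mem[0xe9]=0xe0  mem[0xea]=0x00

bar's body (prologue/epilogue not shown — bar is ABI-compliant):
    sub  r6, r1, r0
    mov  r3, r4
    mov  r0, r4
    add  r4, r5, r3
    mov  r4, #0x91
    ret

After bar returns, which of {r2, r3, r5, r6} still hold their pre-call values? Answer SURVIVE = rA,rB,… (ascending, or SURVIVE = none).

SURVIVE = r2,r5,r6

prologue: push r4 → mem[0xea]=0xf4, sp=0xea
prologue: push r6 → mem[0xe9]=0xaf, sp=0xe9
body[0] sub  r6, r1, r0 → r6=0x49
body[1] mov  r3, r4 → r3=0xf4
body[2] mov  r0, r4 → r0=0xf4
body[3] add  r4, r5, r3 → r4=0x4d
body[4] mov  r4, #0x91 → r4=0x91
epilogue: pop r6=0xaf, sp=0xea
epilogue: pop r4=0xf4, sp=0xeb
r2: callee-saved, written=False
r3: caller-saved, written=True
r5: caller-saved, written=False
r6: callee-saved, written=True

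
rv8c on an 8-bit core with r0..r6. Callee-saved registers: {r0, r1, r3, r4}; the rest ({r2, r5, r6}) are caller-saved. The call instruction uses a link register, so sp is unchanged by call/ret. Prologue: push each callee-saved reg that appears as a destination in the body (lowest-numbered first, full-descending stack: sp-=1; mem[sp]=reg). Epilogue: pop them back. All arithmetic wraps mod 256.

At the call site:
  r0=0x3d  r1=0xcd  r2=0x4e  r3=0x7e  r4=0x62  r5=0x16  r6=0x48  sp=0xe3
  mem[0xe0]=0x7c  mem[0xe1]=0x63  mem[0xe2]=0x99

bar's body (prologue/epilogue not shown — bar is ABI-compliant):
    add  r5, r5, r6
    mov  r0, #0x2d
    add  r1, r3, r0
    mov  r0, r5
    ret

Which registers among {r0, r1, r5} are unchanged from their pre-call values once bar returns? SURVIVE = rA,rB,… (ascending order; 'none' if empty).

prologue: push r0 → mem[0xe2]=0x3d, sp=0xe2
prologue: push r1 → mem[0xe1]=0xcd, sp=0xe1
body[0] add  r5, r5, r6 → r5=0x5e
body[1] mov  r0, #0x2d → r0=0x2d
body[2] add  r1, r3, r0 → r1=0xab
body[3] mov  r0, r5 → r0=0x5e
epilogue: pop r1=0xcd, sp=0xe2
epilogue: pop r0=0x3d, sp=0xe3
r0: callee-saved, written=True
r1: callee-saved, written=True
r5: caller-saved, written=True

SURVIVE = r0,r1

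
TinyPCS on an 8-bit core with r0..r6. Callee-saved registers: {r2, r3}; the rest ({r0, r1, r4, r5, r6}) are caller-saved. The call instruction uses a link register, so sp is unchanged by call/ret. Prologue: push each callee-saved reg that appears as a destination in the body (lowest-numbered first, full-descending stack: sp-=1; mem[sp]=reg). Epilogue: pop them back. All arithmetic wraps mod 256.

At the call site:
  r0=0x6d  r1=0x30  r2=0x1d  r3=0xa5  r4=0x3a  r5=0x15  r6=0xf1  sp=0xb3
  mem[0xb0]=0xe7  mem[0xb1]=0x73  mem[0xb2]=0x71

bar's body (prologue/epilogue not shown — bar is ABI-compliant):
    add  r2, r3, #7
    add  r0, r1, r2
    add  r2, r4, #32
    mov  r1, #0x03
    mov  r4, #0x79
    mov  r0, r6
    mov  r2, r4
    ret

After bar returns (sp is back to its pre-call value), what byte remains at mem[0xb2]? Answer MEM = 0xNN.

MEM = 0x1d

prologue: push r2 -> mem[0xb2]=0x1d, sp=0xb2
body[0] add  r2, r3, #7 -> r2=0xac
body[1] add  r0, r1, r2 -> r0=0xdc
body[2] add  r2, r4, #32 -> r2=0x5a
body[3] mov  r1, #0x03 -> r1=0x03
body[4] mov  r4, #0x79 -> r4=0x79
body[5] mov  r0, r6 -> r0=0xf1
body[6] mov  r2, r4 -> r2=0x79
epilogue: pop r2=0x1d, sp=0xb3
prologue pushed ['r2'] at ['0xb2']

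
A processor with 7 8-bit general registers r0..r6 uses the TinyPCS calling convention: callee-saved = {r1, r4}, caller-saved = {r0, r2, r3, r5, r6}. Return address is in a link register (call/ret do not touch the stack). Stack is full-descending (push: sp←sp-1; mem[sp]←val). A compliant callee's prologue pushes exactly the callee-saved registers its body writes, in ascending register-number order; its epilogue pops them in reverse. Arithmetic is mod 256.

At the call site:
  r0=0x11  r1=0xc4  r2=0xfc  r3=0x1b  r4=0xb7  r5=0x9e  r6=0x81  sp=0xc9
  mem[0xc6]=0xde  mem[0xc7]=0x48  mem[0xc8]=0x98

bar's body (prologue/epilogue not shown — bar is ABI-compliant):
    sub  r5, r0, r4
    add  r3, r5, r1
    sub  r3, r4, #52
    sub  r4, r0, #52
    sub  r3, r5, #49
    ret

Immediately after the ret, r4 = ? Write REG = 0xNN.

REG = 0xb7

prologue: push r4 -> mem[0xc8]=0xb7, sp=0xc8
body[0] sub  r5, r0, r4 -> r5=0x5a
body[1] add  r3, r5, r1 -> r3=0x1e
body[2] sub  r3, r4, #52 -> r3=0x83
body[3] sub  r4, r0, #52 -> r4=0xdd
body[4] sub  r3, r5, #49 -> r3=0x29
epilogue: pop r4=0xb7, sp=0xc9
r4 is callee-saved -> restored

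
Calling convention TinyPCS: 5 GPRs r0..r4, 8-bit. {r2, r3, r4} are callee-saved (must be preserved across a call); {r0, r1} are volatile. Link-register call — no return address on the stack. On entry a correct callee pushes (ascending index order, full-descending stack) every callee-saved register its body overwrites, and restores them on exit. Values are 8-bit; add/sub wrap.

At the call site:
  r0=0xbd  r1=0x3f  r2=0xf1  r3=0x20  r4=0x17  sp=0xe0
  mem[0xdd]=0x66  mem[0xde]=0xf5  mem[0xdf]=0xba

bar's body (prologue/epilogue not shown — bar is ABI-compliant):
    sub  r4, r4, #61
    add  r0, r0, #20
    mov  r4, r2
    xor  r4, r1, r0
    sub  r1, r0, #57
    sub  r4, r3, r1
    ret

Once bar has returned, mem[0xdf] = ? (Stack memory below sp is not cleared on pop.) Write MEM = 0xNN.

MEM = 0x17

prologue: push r4 -> mem[0xdf]=0x17, sp=0xdf
body[0] sub  r4, r4, #61 -> r4=0xda
body[1] add  r0, r0, #20 -> r0=0xd1
body[2] mov  r4, r2 -> r4=0xf1
body[3] xor  r4, r1, r0 -> r4=0xee
body[4] sub  r1, r0, #57 -> r1=0x98
body[5] sub  r4, r3, r1 -> r4=0x88
epilogue: pop r4=0x17, sp=0xe0
prologue pushed ['r4'] at ['0xdf']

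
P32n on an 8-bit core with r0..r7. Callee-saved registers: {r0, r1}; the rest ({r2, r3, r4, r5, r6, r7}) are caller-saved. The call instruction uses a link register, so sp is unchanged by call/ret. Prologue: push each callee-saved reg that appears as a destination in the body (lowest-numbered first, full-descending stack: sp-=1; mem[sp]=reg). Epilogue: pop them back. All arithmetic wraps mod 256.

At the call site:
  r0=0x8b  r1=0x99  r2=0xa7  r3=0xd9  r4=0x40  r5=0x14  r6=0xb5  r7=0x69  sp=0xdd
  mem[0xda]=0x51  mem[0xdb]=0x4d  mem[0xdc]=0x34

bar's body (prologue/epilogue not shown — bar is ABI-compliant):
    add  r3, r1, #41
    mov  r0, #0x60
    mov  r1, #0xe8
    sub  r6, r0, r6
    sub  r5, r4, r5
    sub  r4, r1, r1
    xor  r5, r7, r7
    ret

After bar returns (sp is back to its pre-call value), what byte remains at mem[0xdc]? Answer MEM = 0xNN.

MEM = 0x8b

prologue: push r0 -> mem[0xdc]=0x8b, sp=0xdc
prologue: push r1 -> mem[0xdb]=0x99, sp=0xdb
body[0] add  r3, r1, #41 -> r3=0xc2
body[1] mov  r0, #0x60 -> r0=0x60
body[2] mov  r1, #0xe8 -> r1=0xe8
body[3] sub  r6, r0, r6 -> r6=0xab
body[4] sub  r5, r4, r5 -> r5=0x2c
body[5] sub  r4, r1, r1 -> r4=0x00
body[6] xor  r5, r7, r7 -> r5=0x00
epilogue: pop r1=0x99, sp=0xdc
epilogue: pop r0=0x8b, sp=0xdd
prologue pushed ['r0', 'r1'] at ['0xdc', '0xdb']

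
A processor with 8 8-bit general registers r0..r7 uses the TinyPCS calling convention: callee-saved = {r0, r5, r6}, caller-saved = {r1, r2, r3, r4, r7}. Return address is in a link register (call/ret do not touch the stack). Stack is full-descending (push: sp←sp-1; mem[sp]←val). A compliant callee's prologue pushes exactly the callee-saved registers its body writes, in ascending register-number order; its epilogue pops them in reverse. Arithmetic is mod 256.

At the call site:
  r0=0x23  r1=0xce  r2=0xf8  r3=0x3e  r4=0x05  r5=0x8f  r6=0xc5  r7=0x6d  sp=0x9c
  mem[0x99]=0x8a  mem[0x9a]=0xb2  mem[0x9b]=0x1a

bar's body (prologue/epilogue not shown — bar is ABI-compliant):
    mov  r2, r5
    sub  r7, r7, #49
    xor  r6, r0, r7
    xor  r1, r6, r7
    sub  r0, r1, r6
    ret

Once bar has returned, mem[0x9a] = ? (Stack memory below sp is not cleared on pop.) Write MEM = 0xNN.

prologue: push r0 → mem[0x9b]=0x23, sp=0x9b
prologue: push r6 → mem[0x9a]=0xc5, sp=0x9a
body[0] mov  r2, r5 → r2=0x8f
body[1] sub  r7, r7, #49 → r7=0x3c
body[2] xor  r6, r0, r7 → r6=0x1f
body[3] xor  r1, r6, r7 → r1=0x23
body[4] sub  r0, r1, r6 → r0=0x04
epilogue: pop r6=0xc5, sp=0x9b
epilogue: pop r0=0x23, sp=0x9c
prologue pushed ['r0', 'r6'] at ['0x9b', '0x9a']

MEM = 0xc5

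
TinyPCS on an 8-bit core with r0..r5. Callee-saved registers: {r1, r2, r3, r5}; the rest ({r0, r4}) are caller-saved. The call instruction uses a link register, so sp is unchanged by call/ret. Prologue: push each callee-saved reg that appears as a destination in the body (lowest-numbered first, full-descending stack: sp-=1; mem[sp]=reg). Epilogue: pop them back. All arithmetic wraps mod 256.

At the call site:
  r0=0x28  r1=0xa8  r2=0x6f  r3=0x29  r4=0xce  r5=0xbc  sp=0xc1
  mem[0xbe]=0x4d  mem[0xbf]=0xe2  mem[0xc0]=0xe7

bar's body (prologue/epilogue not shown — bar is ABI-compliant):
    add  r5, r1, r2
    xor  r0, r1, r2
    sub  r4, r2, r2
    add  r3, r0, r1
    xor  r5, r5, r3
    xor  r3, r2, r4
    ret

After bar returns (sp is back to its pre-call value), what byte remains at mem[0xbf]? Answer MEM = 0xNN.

MEM = 0xbc

prologue: push r3 → mem[0xc0]=0x29, sp=0xc0
prologue: push r5 → mem[0xbf]=0xbc, sp=0xbf
body[0] add  r5, r1, r2 → r5=0x17
body[1] xor  r0, r1, r2 → r0=0xc7
body[2] sub  r4, r2, r2 → r4=0x00
body[3] add  r3, r0, r1 → r3=0x6f
body[4] xor  r5, r5, r3 → r5=0x78
body[5] xor  r3, r2, r4 → r3=0x6f
epilogue: pop r5=0xbc, sp=0xc0
epilogue: pop r3=0x29, sp=0xc1
prologue pushed ['r3', 'r5'] at ['0xc0', '0xbf']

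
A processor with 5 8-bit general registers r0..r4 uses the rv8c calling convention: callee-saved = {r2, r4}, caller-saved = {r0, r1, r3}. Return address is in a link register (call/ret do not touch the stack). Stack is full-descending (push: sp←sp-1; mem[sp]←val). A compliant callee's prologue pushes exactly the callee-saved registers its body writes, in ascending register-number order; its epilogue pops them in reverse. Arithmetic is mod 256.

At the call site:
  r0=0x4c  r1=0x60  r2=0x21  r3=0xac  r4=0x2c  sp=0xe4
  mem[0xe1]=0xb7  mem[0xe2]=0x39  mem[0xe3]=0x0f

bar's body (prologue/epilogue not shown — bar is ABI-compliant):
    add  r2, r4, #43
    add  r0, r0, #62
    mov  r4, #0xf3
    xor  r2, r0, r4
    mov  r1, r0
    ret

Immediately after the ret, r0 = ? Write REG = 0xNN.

REG = 0x8a

prologue: push r2 -> mem[0xe3]=0x21, sp=0xe3
prologue: push r4 -> mem[0xe2]=0x2c, sp=0xe2
body[0] add  r2, r4, #43 -> r2=0x57
body[1] add  r0, r0, #62 -> r0=0x8a
body[2] mov  r4, #0xf3 -> r4=0xf3
body[3] xor  r2, r0, r4 -> r2=0x79
body[4] mov  r1, r0 -> r1=0x8a
epilogue: pop r4=0x2c, sp=0xe3
epilogue: pop r2=0x21, sp=0xe4
r0 is caller-saved -> body value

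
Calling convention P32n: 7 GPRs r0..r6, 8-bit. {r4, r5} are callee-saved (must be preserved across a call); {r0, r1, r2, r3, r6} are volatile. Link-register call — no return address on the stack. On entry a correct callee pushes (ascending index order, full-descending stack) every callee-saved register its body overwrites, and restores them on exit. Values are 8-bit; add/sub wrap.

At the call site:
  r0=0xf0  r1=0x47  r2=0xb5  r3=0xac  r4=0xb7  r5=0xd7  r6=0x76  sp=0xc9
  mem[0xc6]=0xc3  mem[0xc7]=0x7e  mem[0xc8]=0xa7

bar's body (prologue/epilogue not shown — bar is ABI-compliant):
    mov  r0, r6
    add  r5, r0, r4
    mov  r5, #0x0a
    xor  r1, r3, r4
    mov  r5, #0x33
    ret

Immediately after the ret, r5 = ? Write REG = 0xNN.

REG = 0xd7

prologue: push r5 → mem[0xc8]=0xd7, sp=0xc8
body[0] mov  r0, r6 → r0=0x76
body[1] add  r5, r0, r4 → r5=0x2d
body[2] mov  r5, #0x0a → r5=0x0a
body[3] xor  r1, r3, r4 → r1=0x1b
body[4] mov  r5, #0x33 → r5=0x33
epilogue: pop r5=0xd7, sp=0xc9
r5 is callee-saved → restored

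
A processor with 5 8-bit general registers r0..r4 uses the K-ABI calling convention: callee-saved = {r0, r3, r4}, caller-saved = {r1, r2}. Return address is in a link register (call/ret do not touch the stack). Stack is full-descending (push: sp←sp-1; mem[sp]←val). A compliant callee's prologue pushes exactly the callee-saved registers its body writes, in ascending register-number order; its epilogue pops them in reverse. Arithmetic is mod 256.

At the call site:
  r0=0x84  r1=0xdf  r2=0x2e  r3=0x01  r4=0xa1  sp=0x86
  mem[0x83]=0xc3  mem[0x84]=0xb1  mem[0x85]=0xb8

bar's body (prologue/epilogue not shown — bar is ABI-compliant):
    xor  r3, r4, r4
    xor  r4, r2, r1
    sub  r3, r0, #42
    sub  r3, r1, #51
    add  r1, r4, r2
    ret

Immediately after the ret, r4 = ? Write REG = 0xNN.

prologue: push r3 → mem[0x85]=0x01, sp=0x85
prologue: push r4 → mem[0x84]=0xa1, sp=0x84
body[0] xor  r3, r4, r4 → r3=0x00
body[1] xor  r4, r2, r1 → r4=0xf1
body[2] sub  r3, r0, #42 → r3=0x5a
body[3] sub  r3, r1, #51 → r3=0xac
body[4] add  r1, r4, r2 → r1=0x1f
epilogue: pop r4=0xa1, sp=0x85
epilogue: pop r3=0x01, sp=0x86
r4 is callee-saved → restored

REG = 0xa1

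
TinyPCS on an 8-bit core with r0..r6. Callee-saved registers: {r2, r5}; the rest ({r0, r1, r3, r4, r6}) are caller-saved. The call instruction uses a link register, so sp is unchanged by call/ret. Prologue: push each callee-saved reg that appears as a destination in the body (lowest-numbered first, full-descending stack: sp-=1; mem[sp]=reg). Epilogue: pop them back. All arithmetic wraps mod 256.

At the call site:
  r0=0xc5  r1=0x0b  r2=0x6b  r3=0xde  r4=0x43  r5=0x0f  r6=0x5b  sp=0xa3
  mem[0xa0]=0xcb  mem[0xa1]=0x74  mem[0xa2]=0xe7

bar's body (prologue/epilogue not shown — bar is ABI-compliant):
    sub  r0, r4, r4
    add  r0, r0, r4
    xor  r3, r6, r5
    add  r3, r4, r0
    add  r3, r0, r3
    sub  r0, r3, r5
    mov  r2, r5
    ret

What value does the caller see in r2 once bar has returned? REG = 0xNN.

REG = 0x6b

prologue: push r2 → mem[0xa2]=0x6b, sp=0xa2
body[0] sub  r0, r4, r4 → r0=0x00
body[1] add  r0, r0, r4 → r0=0x43
body[2] xor  r3, r6, r5 → r3=0x54
body[3] add  r3, r4, r0 → r3=0x86
body[4] add  r3, r0, r3 → r3=0xc9
body[5] sub  r0, r3, r5 → r0=0xba
body[6] mov  r2, r5 → r2=0x0f
epilogue: pop r2=0x6b, sp=0xa3
r2 is callee-saved → restored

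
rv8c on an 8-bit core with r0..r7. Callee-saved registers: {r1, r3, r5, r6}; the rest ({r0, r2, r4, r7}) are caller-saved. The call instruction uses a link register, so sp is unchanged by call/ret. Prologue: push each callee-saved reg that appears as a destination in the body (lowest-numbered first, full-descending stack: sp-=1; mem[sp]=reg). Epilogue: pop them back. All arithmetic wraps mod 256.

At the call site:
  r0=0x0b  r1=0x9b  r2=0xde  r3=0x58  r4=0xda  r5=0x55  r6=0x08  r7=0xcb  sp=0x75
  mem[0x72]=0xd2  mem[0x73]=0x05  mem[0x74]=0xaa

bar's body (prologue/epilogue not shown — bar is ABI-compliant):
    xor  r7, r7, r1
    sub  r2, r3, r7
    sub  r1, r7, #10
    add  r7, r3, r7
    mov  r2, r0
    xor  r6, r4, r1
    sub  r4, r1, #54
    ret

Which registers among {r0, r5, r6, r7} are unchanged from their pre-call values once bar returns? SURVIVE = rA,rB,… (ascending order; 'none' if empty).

prologue: push r1 -> mem[0x74]=0x9b, sp=0x74
prologue: push r6 -> mem[0x73]=0x08, sp=0x73
body[0] xor  r7, r7, r1 -> r7=0x50
body[1] sub  r2, r3, r7 -> r2=0x08
body[2] sub  r1, r7, #10 -> r1=0x46
body[3] add  r7, r3, r7 -> r7=0xa8
body[4] mov  r2, r0 -> r2=0x0b
body[5] xor  r6, r4, r1 -> r6=0x9c
body[6] sub  r4, r1, #54 -> r4=0x10
epilogue: pop r6=0x08, sp=0x74
epilogue: pop r1=0x9b, sp=0x75
r0: caller-saved, written=False
r5: callee-saved, written=False
r6: callee-saved, written=True
r7: caller-saved, written=True

SURVIVE = r0,r5,r6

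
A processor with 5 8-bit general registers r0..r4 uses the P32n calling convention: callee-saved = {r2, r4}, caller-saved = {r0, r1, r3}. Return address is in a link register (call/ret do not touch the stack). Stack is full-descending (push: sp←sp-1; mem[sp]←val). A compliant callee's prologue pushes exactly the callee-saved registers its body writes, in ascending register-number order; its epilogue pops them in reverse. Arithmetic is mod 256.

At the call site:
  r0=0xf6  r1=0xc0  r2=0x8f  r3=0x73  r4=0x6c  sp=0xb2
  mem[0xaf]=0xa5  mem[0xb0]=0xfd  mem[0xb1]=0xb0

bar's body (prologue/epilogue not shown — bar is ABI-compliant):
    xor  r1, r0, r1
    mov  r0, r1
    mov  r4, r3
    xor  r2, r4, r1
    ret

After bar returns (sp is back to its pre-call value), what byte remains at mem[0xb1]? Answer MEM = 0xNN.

prologue: push r2 → mem[0xb1]=0x8f, sp=0xb1
prologue: push r4 → mem[0xb0]=0x6c, sp=0xb0
body[0] xor  r1, r0, r1 → r1=0x36
body[1] mov  r0, r1 → r0=0x36
body[2] mov  r4, r3 → r4=0x73
body[3] xor  r2, r4, r1 → r2=0x45
epilogue: pop r4=0x6c, sp=0xb1
epilogue: pop r2=0x8f, sp=0xb2
prologue pushed ['r2', 'r4'] at ['0xb1', '0xb0']

MEM = 0x8f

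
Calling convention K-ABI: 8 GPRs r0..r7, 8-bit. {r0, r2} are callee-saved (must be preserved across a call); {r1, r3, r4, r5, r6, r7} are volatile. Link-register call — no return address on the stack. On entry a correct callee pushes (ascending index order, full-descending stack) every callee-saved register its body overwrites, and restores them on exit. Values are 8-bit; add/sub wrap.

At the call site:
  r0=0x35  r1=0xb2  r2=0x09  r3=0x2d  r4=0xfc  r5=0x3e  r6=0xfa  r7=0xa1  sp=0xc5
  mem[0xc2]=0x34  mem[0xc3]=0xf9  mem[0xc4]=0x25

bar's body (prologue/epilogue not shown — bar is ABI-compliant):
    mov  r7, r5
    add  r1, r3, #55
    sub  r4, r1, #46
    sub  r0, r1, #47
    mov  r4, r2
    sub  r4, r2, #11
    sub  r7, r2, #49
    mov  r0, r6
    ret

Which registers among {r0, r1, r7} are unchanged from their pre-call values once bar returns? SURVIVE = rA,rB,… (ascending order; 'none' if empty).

prologue: push r0 -> mem[0xc4]=0x35, sp=0xc4
body[0] mov  r7, r5 -> r7=0x3e
body[1] add  r1, r3, #55 -> r1=0x64
body[2] sub  r4, r1, #46 -> r4=0x36
body[3] sub  r0, r1, #47 -> r0=0x35
body[4] mov  r4, r2 -> r4=0x09
body[5] sub  r4, r2, #11 -> r4=0xfe
body[6] sub  r7, r2, #49 -> r7=0xd8
body[7] mov  r0, r6 -> r0=0xfa
epilogue: pop r0=0x35, sp=0xc5
r0: callee-saved, written=True
r1: caller-saved, written=True
r7: caller-saved, written=True

SURVIVE = r0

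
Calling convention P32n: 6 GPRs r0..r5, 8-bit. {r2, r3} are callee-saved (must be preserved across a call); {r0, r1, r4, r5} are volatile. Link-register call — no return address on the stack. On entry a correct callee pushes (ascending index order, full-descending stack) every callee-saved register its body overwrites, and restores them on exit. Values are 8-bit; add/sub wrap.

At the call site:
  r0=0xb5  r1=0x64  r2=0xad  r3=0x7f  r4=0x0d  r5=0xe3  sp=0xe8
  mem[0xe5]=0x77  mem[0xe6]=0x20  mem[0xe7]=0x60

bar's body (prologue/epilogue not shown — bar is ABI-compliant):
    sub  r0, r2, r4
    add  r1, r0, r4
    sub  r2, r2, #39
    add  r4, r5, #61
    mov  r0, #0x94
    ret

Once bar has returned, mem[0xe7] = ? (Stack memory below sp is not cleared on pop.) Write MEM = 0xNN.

prologue: push r2 -> mem[0xe7]=0xad, sp=0xe7
body[0] sub  r0, r2, r4 -> r0=0xa0
body[1] add  r1, r0, r4 -> r1=0xad
body[2] sub  r2, r2, #39 -> r2=0x86
body[3] add  r4, r5, #61 -> r4=0x20
body[4] mov  r0, #0x94 -> r0=0x94
epilogue: pop r2=0xad, sp=0xe8
prologue pushed ['r2'] at ['0xe7']

MEM = 0xad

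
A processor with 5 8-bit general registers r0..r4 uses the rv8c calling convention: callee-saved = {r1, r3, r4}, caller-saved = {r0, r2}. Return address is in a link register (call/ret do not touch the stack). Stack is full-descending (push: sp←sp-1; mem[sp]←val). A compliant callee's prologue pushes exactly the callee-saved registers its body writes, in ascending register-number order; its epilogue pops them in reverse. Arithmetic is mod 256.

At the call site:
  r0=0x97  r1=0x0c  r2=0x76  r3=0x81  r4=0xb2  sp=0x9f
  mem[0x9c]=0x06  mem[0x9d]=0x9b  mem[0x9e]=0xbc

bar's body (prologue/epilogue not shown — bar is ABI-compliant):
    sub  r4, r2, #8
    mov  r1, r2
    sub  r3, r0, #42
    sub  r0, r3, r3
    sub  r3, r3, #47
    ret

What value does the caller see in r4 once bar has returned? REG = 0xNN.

REG = 0xb2

prologue: push r1 -> mem[0x9e]=0x0c, sp=0x9e
prologue: push r3 -> mem[0x9d]=0x81, sp=0x9d
prologue: push r4 -> mem[0x9c]=0xb2, sp=0x9c
body[0] sub  r4, r2, #8 -> r4=0x6e
body[1] mov  r1, r2 -> r1=0x76
body[2] sub  r3, r0, #42 -> r3=0x6d
body[3] sub  r0, r3, r3 -> r0=0x00
body[4] sub  r3, r3, #47 -> r3=0x3e
epilogue: pop r4=0xb2, sp=0x9d
epilogue: pop r3=0x81, sp=0x9e
epilogue: pop r1=0x0c, sp=0x9f
r4 is callee-saved -> restored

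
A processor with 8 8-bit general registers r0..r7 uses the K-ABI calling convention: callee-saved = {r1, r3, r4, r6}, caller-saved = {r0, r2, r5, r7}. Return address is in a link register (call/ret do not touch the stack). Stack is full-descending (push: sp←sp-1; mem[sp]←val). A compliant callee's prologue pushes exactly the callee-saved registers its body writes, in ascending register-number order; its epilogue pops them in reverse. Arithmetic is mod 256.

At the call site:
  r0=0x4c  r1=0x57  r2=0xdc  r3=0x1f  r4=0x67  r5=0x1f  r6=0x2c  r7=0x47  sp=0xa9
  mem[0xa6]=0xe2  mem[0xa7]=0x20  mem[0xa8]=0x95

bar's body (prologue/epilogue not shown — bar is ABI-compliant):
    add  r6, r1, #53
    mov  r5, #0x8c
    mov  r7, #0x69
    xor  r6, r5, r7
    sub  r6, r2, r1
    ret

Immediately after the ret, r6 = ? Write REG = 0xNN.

REG = 0x2c

prologue: push r6 -> mem[0xa8]=0x2c, sp=0xa8
body[0] add  r6, r1, #53 -> r6=0x8c
body[1] mov  r5, #0x8c -> r5=0x8c
body[2] mov  r7, #0x69 -> r7=0x69
body[3] xor  r6, r5, r7 -> r6=0xe5
body[4] sub  r6, r2, r1 -> r6=0x85
epilogue: pop r6=0x2c, sp=0xa9
r6 is callee-saved -> restored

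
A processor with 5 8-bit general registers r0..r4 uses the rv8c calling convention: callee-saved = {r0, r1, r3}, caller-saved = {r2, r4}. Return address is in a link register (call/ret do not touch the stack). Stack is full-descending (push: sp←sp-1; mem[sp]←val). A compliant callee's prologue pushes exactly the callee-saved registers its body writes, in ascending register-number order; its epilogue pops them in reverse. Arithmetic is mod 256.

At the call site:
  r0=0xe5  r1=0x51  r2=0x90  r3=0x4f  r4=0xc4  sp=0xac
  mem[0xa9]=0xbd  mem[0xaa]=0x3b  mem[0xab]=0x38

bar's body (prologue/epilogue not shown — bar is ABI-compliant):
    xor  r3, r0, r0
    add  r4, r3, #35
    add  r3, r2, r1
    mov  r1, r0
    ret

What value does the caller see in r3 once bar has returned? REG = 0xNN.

REG = 0x4f

prologue: push r1 → mem[0xab]=0x51, sp=0xab
prologue: push r3 → mem[0xaa]=0x4f, sp=0xaa
body[0] xor  r3, r0, r0 → r3=0x00
body[1] add  r4, r3, #35 → r4=0x23
body[2] add  r3, r2, r1 → r3=0xe1
body[3] mov  r1, r0 → r1=0xe5
epilogue: pop r3=0x4f, sp=0xab
epilogue: pop r1=0x51, sp=0xac
r3 is callee-saved → restored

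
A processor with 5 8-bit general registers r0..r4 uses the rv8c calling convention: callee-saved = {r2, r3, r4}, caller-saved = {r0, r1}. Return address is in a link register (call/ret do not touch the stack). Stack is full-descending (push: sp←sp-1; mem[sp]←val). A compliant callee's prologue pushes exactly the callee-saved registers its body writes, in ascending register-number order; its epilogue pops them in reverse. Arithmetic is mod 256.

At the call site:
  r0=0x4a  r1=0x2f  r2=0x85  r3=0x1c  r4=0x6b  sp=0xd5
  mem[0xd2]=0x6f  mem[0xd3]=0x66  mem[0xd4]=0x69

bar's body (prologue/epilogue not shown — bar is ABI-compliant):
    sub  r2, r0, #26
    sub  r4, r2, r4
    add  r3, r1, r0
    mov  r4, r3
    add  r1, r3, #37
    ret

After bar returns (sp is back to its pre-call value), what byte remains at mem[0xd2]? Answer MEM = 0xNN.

MEM = 0x6b

prologue: push r2 -> mem[0xd4]=0x85, sp=0xd4
prologue: push r3 -> mem[0xd3]=0x1c, sp=0xd3
prologue: push r4 -> mem[0xd2]=0x6b, sp=0xd2
body[0] sub  r2, r0, #26 -> r2=0x30
body[1] sub  r4, r2, r4 -> r4=0xc5
body[2] add  r3, r1, r0 -> r3=0x79
body[3] mov  r4, r3 -> r4=0x79
body[4] add  r1, r3, #37 -> r1=0x9e
epilogue: pop r4=0x6b, sp=0xd3
epilogue: pop r3=0x1c, sp=0xd4
epilogue: pop r2=0x85, sp=0xd5
prologue pushed ['r2', 'r3', 'r4'] at ['0xd4', '0xd3', '0xd2']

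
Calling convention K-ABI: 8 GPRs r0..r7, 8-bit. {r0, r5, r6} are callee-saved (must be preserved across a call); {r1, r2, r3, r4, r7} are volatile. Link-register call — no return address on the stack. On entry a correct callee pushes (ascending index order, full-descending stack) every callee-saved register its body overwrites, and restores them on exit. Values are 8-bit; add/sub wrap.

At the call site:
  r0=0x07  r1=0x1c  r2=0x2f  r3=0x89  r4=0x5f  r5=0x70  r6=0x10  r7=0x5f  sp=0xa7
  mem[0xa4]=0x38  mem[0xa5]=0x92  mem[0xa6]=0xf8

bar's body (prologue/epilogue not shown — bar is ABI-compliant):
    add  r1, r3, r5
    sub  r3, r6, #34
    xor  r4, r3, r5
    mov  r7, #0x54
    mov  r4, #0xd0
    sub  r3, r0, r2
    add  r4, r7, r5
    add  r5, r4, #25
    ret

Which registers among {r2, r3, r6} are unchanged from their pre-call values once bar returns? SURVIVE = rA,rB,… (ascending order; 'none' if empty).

prologue: push r5 → mem[0xa6]=0x70, sp=0xa6
body[0] add  r1, r3, r5 → r1=0xf9
body[1] sub  r3, r6, #34 → r3=0xee
body[2] xor  r4, r3, r5 → r4=0x9e
body[3] mov  r7, #0x54 → r7=0x54
body[4] mov  r4, #0xd0 → r4=0xd0
body[5] sub  r3, r0, r2 → r3=0xd8
body[6] add  r4, r7, r5 → r4=0xc4
body[7] add  r5, r4, #25 → r5=0xdd
epilogue: pop r5=0x70, sp=0xa7
r2: caller-saved, written=False
r3: caller-saved, written=True
r6: callee-saved, written=False

SURVIVE = r2,r6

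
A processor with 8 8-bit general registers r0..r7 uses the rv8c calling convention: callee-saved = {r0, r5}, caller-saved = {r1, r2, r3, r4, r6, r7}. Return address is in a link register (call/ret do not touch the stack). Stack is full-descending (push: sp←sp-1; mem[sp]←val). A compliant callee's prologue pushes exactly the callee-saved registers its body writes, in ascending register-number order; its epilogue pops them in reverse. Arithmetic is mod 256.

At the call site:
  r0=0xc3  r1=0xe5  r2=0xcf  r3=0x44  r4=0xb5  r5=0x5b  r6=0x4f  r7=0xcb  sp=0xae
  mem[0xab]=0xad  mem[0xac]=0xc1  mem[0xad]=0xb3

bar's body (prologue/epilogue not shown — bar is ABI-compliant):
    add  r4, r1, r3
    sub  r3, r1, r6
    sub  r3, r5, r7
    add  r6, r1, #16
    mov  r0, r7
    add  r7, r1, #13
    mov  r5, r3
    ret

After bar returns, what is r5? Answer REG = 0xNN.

prologue: push r0 → mem[0xad]=0xc3, sp=0xad
prologue: push r5 → mem[0xac]=0x5b, sp=0xac
body[0] add  r4, r1, r3 → r4=0x29
body[1] sub  r3, r1, r6 → r3=0x96
body[2] sub  r3, r5, r7 → r3=0x90
body[3] add  r6, r1, #16 → r6=0xf5
body[4] mov  r0, r7 → r0=0xcb
body[5] add  r7, r1, #13 → r7=0xf2
body[6] mov  r5, r3 → r5=0x90
epilogue: pop r5=0x5b, sp=0xad
epilogue: pop r0=0xc3, sp=0xae
r5 is callee-saved → restored

REG = 0x5b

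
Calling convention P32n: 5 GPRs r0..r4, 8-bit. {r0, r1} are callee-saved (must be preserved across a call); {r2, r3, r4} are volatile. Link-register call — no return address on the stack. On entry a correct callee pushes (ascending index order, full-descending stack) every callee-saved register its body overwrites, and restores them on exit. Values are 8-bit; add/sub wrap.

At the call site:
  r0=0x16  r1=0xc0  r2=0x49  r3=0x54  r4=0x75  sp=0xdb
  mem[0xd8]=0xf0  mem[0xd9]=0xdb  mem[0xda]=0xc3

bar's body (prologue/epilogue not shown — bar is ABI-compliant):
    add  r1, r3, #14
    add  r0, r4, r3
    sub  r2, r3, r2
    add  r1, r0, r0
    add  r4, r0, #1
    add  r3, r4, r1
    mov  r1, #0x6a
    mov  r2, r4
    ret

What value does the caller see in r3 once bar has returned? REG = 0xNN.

REG = 0x5c

prologue: push r0 -> mem[0xda]=0x16, sp=0xda
prologue: push r1 -> mem[0xd9]=0xc0, sp=0xd9
body[0] add  r1, r3, #14 -> r1=0x62
body[1] add  r0, r4, r3 -> r0=0xc9
body[2] sub  r2, r3, r2 -> r2=0x0b
body[3] add  r1, r0, r0 -> r1=0x92
body[4] add  r4, r0, #1 -> r4=0xca
body[5] add  r3, r4, r1 -> r3=0x5c
body[6] mov  r1, #0x6a -> r1=0x6a
body[7] mov  r2, r4 -> r2=0xca
epilogue: pop r1=0xc0, sp=0xda
epilogue: pop r0=0x16, sp=0xdb
r3 is caller-saved -> body value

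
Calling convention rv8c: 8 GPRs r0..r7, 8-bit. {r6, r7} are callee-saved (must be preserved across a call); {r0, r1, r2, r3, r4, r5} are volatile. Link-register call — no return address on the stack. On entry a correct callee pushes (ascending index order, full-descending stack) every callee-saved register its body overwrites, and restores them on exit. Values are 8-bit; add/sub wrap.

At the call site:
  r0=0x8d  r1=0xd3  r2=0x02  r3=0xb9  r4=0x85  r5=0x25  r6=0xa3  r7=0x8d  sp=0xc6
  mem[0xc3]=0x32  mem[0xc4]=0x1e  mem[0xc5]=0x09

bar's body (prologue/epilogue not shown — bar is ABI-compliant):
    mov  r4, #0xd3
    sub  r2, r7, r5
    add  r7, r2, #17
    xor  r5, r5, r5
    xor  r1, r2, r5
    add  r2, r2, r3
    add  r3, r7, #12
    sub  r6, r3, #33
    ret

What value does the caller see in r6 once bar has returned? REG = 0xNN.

prologue: push r6 → mem[0xc5]=0xa3, sp=0xc5
prologue: push r7 → mem[0xc4]=0x8d, sp=0xc4
body[0] mov  r4, #0xd3 → r4=0xd3
body[1] sub  r2, r7, r5 → r2=0x68
body[2] add  r7, r2, #17 → r7=0x79
body[3] xor  r5, r5, r5 → r5=0x00
body[4] xor  r1, r2, r5 → r1=0x68
body[5] add  r2, r2, r3 → r2=0x21
body[6] add  r3, r7, #12 → r3=0x85
body[7] sub  r6, r3, #33 → r6=0x64
epilogue: pop r7=0x8d, sp=0xc5
epilogue: pop r6=0xa3, sp=0xc6
r6 is callee-saved → restored

REG = 0xa3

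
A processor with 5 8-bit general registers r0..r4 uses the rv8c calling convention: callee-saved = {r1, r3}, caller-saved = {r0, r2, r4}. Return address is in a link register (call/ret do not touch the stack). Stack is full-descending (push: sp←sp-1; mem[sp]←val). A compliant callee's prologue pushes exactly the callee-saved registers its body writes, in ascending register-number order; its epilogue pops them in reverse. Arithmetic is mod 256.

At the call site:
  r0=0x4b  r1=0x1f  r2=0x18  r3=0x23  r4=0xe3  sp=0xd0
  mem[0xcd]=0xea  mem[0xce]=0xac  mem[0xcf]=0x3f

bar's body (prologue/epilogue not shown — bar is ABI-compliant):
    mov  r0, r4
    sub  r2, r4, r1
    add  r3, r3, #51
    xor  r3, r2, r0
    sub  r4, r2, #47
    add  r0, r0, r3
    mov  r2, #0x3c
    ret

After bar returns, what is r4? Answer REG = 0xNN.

prologue: push r3 → mem[0xcf]=0x23, sp=0xcf
body[0] mov  r0, r4 → r0=0xe3
body[1] sub  r2, r4, r1 → r2=0xc4
body[2] add  r3, r3, #51 → r3=0x56
body[3] xor  r3, r2, r0 → r3=0x27
body[4] sub  r4, r2, #47 → r4=0x95
body[5] add  r0, r0, r3 → r0=0x0a
body[6] mov  r2, #0x3c → r2=0x3c
epilogue: pop r3=0x23, sp=0xd0
r4 is caller-saved → body value

REG = 0x95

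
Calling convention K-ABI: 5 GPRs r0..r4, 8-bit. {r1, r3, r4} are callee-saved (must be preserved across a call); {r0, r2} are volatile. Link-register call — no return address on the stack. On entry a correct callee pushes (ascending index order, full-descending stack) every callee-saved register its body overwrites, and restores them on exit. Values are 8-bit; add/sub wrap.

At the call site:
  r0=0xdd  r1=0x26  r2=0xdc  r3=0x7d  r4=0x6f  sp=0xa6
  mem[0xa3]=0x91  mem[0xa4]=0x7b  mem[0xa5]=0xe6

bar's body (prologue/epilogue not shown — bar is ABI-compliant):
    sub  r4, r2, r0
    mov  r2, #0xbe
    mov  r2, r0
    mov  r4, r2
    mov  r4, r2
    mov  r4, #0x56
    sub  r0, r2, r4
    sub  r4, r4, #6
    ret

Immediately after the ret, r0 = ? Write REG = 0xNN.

prologue: push r4 → mem[0xa5]=0x6f, sp=0xa5
body[0] sub  r4, r2, r0 → r4=0xff
body[1] mov  r2, #0xbe → r2=0xbe
body[2] mov  r2, r0 → r2=0xdd
body[3] mov  r4, r2 → r4=0xdd
body[4] mov  r4, r2 → r4=0xdd
body[5] mov  r4, #0x56 → r4=0x56
body[6] sub  r0, r2, r4 → r0=0x87
body[7] sub  r4, r4, #6 → r4=0x50
epilogue: pop r4=0x6f, sp=0xa6
r0 is caller-saved → body value

REG = 0x87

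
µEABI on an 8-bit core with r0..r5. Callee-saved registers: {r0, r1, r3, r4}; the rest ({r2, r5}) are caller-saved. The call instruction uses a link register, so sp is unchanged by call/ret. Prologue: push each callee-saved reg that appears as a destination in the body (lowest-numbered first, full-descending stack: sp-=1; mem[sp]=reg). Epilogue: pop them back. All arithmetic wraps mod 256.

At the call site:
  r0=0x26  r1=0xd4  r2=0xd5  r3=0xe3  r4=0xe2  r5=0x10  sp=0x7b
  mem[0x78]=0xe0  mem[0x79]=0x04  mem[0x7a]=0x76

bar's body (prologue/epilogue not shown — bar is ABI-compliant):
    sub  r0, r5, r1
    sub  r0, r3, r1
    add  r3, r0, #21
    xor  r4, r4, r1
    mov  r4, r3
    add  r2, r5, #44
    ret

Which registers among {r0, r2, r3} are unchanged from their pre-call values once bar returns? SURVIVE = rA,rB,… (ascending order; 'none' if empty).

SURVIVE = r0,r3

prologue: push r0 → mem[0x7a]=0x26, sp=0x7a
prologue: push r3 → mem[0x79]=0xe3, sp=0x79
prologue: push r4 → mem[0x78]=0xe2, sp=0x78
body[0] sub  r0, r5, r1 → r0=0x3c
body[1] sub  r0, r3, r1 → r0=0x0f
body[2] add  r3, r0, #21 → r3=0x24
body[3] xor  r4, r4, r1 → r4=0x36
body[4] mov  r4, r3 → r4=0x24
body[5] add  r2, r5, #44 → r2=0x3c
epilogue: pop r4=0xe2, sp=0x79
epilogue: pop r3=0xe3, sp=0x7a
epilogue: pop r0=0x26, sp=0x7b
r0: callee-saved, written=True
r2: caller-saved, written=True
r3: callee-saved, written=True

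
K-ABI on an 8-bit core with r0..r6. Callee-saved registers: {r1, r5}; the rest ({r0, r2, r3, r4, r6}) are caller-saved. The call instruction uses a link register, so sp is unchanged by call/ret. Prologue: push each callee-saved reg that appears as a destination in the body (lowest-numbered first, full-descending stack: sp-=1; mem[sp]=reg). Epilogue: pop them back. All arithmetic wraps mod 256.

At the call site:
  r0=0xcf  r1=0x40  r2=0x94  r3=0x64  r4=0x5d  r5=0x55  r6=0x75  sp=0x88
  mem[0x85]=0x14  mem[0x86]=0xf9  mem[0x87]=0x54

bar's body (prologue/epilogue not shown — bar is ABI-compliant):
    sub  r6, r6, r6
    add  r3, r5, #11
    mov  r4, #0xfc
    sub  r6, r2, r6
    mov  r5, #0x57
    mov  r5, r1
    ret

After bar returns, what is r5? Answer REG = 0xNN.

prologue: push r5 → mem[0x87]=0x55, sp=0x87
body[0] sub  r6, r6, r6 → r6=0x00
body[1] add  r3, r5, #11 → r3=0x60
body[2] mov  r4, #0xfc → r4=0xfc
body[3] sub  r6, r2, r6 → r6=0x94
body[4] mov  r5, #0x57 → r5=0x57
body[5] mov  r5, r1 → r5=0x40
epilogue: pop r5=0x55, sp=0x88
r5 is callee-saved → restored

REG = 0x55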